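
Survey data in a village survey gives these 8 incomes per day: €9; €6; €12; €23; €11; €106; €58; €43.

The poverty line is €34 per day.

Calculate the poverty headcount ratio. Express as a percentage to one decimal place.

62.5%

5 of the 8 families have income below €34.
H = 5/8 = 62.5%.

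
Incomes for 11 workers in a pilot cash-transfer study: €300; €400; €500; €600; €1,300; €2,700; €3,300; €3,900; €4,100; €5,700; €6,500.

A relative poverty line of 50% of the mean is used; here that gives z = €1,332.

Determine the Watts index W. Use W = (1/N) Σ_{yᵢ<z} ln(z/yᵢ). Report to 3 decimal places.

0.409

Incomes under z: €300, €400, €500, €600, €1,300 (q = 5 of N = 11).
Log gaps: ln(1332/300) = 1.4907; ln(1332/400) = 1.2030; ln(1332/500) = 0.9798; ln(1332/600) = 0.7975; ln(1332/1300) = 0.0243.
W = 4.495280 / 11 = 0.409.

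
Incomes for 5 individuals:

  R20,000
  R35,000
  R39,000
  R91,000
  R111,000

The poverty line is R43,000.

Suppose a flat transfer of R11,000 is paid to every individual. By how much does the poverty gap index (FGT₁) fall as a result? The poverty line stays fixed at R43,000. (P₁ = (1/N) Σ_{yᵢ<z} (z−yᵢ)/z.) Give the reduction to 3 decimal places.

Before: below the line — R20,000, R35,000, R39,000; poverty gap index (FGT₁) = 0.16279.
After the R11,000 transfer: below the line — R31,000; poverty gap index (FGT₁) = 0.05581.
Reduction = 0.16279 − 0.05581 = 0.107.

0.107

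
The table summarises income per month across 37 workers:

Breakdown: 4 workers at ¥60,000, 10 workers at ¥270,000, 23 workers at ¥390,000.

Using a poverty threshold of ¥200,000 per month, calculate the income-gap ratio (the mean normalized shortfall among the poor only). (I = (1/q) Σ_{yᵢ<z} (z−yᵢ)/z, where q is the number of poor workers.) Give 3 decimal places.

Poor units: 4×¥60,000 (q = 4 of N = 37).
Shortfall ratios (z−y)/z: 0.7000 (×4); sum = 2.800000.
The income-gap ratio divides by q (the poor only): 2.800000 / 4 = 0.700.

0.700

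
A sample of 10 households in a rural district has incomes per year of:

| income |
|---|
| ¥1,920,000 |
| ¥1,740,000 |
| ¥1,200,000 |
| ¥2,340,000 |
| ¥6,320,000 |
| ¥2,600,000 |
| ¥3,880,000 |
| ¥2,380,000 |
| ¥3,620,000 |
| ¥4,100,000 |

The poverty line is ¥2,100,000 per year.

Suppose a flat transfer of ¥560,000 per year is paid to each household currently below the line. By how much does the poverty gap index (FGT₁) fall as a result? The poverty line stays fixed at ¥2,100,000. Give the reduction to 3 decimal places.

0.052

Before: below the line — ¥1,200,000, ¥1,740,000, ¥1,920,000; poverty gap index (FGT₁) = 0.06857.
After the ¥560,000 transfer: below the line — ¥1,760,000; poverty gap index (FGT₁) = 0.01619.
Reduction = 0.06857 − 0.01619 = 0.052.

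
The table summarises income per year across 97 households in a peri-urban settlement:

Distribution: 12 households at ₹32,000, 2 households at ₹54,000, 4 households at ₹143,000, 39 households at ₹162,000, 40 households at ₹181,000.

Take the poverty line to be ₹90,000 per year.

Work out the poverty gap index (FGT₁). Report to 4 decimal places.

0.0880

Below the line: 12×₹32,000, 2×₹54,000 (q = 14 of N = 97).
Shortfall ratios: (90000−32000)/90000 = 0.6444 (×12); (90000−54000)/90000 = 0.4000 (×2).
Sum of shortfalls = 8.533333; P₁ averages over all N: 8.533333 / 97 = 0.0880.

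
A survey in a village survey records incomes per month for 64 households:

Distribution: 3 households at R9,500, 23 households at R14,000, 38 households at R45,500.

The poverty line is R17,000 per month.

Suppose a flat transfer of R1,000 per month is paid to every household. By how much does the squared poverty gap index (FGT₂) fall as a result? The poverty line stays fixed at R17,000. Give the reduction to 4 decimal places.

Before: below the line — 3×R9,500, 23×R14,000; squared poverty gap index (FGT₂) = 0.020315.
After the R1,000 transfer: below the line — 3×R10,500, 23×R15,000; squared poverty gap index (FGT₂) = 0.011827.
Reduction = 0.020315 − 0.011827 = 0.0085.

0.0085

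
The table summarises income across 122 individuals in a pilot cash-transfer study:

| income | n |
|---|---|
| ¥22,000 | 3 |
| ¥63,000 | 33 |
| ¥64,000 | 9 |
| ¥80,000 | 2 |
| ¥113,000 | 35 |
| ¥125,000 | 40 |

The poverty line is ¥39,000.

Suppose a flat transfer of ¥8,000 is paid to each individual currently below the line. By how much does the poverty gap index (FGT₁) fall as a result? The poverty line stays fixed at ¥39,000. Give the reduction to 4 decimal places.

Before: below the line — 3×¥22,000; poverty gap index (FGT₁) = 0.010719.
After the ¥8,000 transfer: below the line — 3×¥30,000; poverty gap index (FGT₁) = 0.005675.
Reduction = 0.010719 − 0.005675 = 0.0050.

0.0050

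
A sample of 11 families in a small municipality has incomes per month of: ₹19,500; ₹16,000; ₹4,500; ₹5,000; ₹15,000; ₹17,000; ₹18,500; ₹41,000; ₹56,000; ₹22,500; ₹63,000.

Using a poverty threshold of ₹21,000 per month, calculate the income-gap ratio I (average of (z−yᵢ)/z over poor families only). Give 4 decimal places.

0.3503

Incomes under z: ₹4,500, ₹5,000, ₹15,000, ₹16,000, ₹17,000, ₹18,500, ₹19,500 (q = 7 of N = 11).
Shortfall ratios (z−y)/z: 0.7857, 0.7619, 0.2857, 0.2381, 0.1905, 0.1190, 0.0714; sum = 2.452381.
I averages over the q = 7 poor units only: 2.452381 / 7 = 0.3503.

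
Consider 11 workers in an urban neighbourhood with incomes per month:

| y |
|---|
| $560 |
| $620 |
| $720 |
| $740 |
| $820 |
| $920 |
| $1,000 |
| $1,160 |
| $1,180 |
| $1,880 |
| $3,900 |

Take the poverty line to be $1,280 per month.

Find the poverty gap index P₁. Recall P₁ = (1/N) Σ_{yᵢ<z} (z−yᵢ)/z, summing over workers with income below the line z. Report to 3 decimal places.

Below the line: $560, $620, $720, $740, $820, $920, $1,000, $1,160, $1,180 (q = 9 of N = 11).
Gap ratios (z−y)/z: (1280−560)/1280 = 0.5625; (1280−620)/1280 = 0.5156; (1280−720)/1280 = 0.4375; (1280−740)/1280 = 0.4219; (1280−820)/1280 = 0.3594; (1280−920)/1280 = 0.2812; (1280−1000)/1280 = 0.2188; (1280−1160)/1280 = 0.0938; (1280−1180)/1280 = 0.0781.
Sum of shortfalls = 2.968750; P₁ averages over all N: 2.968750 / 11 = 0.270.

0.270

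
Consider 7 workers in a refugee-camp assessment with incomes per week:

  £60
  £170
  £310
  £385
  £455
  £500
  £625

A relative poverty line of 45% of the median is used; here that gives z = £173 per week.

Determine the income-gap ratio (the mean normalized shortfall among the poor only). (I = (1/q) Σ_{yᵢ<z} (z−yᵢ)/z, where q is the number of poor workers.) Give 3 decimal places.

Incomes under z: £60, £170 (q = 2 of N = 7).
Relative gaps: 0.6532, 0.0173; sum = 0.670520.
The income-gap ratio divides by q (the poor only): 0.670520 / 2 = 0.335.

0.335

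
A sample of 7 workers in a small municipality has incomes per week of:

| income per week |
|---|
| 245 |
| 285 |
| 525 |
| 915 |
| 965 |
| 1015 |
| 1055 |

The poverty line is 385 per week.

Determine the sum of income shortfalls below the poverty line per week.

240

Incomes under z: 245, 285 (q = 2 of N = 7).
Individual gaps: 385−245 = 140; 385−285 = 100.
Aggregate gap = 240.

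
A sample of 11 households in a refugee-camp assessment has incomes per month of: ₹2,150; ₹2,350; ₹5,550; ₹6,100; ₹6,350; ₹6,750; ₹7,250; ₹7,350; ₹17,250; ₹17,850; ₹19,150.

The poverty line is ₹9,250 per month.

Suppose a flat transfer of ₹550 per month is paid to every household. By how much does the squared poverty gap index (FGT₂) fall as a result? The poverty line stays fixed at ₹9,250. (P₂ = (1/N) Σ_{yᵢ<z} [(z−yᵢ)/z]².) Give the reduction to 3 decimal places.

0.033

Before: below the line — ₹2,150, ₹2,350, ₹5,550, ₹6,100, ₹6,350, ₹6,750, ₹7,250, ₹7,350; squared poverty gap index (FGT₂) = 0.15289.
After the ₹550 transfer: below the line — ₹2,700, ₹2,900, ₹6,100, ₹6,650, ₹6,900, ₹7,300, ₹7,800, ₹7,900; squared poverty gap index (FGT₂) = 0.12023.
Reduction = 0.15289 − 0.12023 = 0.033.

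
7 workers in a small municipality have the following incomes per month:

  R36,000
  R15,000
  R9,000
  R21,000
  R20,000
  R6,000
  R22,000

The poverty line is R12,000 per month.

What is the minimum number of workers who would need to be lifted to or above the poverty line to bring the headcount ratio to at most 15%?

1

2 of the 7 workers are poor, so H = 2/7 = 0.286.
A headcount ratio of at most 15% allows at most ⌊0.15 × 7⌋ = 1 poor workers.
So at least 2 − 1 = 1 must be lifted.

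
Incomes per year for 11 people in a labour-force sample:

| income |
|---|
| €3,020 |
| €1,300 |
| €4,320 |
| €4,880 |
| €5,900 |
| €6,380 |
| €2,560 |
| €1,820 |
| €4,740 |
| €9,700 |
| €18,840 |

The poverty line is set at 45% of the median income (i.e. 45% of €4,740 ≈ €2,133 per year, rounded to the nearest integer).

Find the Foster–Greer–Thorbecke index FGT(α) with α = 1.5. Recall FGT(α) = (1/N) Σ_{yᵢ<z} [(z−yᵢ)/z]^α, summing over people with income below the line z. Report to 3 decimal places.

0.027

Below the line: €1,300, €1,820 (q = 2 of N = 11).
Relative gaps: (2133−1300)/2133 = 0.3905; (2133−1820)/2133 = 0.1467.
Raised to α = 1.5: 0.24405; 0.05621.
Sum = 0.300264; FGT(1.5) = 0.300264 / 11 = 0.027.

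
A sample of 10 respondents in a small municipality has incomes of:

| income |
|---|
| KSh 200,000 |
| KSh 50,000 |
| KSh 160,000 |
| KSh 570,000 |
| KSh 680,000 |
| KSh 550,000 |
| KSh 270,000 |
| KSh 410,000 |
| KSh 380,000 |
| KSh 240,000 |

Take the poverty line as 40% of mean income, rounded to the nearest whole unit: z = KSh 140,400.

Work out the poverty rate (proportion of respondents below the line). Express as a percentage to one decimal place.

10.0%

1 of the 10 respondents have income below KSh 140,400.
H = 1/10 = 10.0%.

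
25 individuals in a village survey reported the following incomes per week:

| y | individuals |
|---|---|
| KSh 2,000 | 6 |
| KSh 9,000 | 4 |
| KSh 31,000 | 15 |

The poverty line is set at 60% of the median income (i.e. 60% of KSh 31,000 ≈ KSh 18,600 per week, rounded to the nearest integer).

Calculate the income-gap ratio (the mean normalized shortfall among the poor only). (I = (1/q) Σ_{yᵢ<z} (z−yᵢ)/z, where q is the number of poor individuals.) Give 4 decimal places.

Poor units: 6×KSh 2,000, 4×KSh 9,000 (q = 10 of N = 25).
Shortfall ratios (z−y)/z: 0.8925 (×6), 0.5161 (×4); sum = 7.419355.
The income-gap ratio divides by q (the poor only): 7.419355 / 10 = 0.7419.

0.7419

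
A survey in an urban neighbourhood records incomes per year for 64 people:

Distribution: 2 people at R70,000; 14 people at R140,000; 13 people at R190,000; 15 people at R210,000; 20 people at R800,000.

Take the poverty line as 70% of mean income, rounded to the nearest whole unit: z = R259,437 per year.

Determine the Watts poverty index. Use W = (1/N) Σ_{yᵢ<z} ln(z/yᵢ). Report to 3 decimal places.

Below the line: 2×R70,000, 14×R140,000, 13×R190,000, 15×R210,000 (q = 44 of N = 64).
Log gaps: ln(259437/70000) = 1.3100 (×2); ln(259437/140000) = 0.6169 (×14); ln(259437/190000) = 0.3115 (×13); ln(259437/210000) = 0.2114 (×15).
W = 18.476701 / 64 = 0.289.

0.289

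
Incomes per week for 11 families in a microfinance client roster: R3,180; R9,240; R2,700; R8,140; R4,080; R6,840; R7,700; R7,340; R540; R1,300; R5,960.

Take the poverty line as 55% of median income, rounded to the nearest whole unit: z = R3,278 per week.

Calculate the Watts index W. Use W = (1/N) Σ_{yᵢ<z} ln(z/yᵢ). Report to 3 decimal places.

0.268

Poor units: R540, R1,300, R2,700, R3,180 (q = 4 of N = 11).
Log shortfalls: ln(3278/540) = 1.8034; ln(3278/1300) = 0.9249; ln(3278/2700) = 0.1940; ln(3278/3180) = 0.0304.
W = 2.952623 / 11 = 0.268.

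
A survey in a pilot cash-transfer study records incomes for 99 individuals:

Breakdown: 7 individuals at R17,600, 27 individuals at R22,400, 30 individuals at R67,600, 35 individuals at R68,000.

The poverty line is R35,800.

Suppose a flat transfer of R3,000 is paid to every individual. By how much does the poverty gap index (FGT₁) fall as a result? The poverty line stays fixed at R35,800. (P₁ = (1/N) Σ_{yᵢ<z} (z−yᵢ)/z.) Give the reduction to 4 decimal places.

0.0288

Before: below the line — 7×R17,600, 27×R22,400; poverty gap index (FGT₁) = 0.138028.
After the R3,000 transfer: below the line — 7×R20,600, 27×R25,400; poverty gap index (FGT₁) = 0.109249.
Reduction = 0.138028 − 0.109249 = 0.0288.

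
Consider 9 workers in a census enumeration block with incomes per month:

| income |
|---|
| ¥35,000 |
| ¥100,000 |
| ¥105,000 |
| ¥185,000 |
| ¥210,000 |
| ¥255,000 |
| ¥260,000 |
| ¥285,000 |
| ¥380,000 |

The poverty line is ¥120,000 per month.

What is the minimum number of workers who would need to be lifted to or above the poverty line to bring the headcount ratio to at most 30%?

3 of the 9 workers are poor, so H = 3/9 = 0.333.
A headcount ratio of at most 30% allows at most ⌊0.30 × 9⌋ = 2 poor workers.
So at least 3 − 2 = 1 must be lifted.

1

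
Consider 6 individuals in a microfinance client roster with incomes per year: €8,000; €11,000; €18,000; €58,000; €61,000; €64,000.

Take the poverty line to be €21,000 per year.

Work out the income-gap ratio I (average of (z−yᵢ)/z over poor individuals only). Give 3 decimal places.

0.413

Poor units: €8,000, €11,000, €18,000 (q = 3 of N = 6).
Shortfall ratios (z−y)/z: 0.6190, 0.4762, 0.1429; sum = 1.238095.
The income-gap ratio divides by q (the poor only): 1.238095 / 3 = 0.413.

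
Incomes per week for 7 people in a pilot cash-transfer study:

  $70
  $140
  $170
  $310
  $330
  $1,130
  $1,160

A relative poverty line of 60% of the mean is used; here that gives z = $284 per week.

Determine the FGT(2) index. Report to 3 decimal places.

Incomes under z: $70, $140, $170 (q = 3 of N = 7).
Shortfall ratios: (284−70)/284 = 0.7535; (284−140)/284 = 0.5070; (284−170)/284 = 0.4014.
Squared: 0.5678; 0.2571; 0.1611.
Sum = 0.986015; P₂ = 0.986015 / 7 = 0.141.

0.141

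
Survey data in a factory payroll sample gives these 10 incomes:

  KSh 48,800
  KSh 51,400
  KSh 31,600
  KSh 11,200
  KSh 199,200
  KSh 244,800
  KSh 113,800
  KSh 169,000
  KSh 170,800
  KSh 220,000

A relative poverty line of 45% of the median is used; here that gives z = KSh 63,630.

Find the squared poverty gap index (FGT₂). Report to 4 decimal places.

0.1024

Below z: KSh 11,200, KSh 31,600, KSh 48,800, KSh 51,400 (q = 4 of N = 10).
Relative gaps: (63630−11200)/63630 = 0.8240; (63630−31600)/63630 = 0.5034; (63630−48800)/63630 = 0.2331; (63630−51400)/63630 = 0.1922.
Squared: 0.6789; 0.2534; 0.0543; 0.0369.
Sum = 1.023600; P₂ = 1.023600 / 10 = 0.1024.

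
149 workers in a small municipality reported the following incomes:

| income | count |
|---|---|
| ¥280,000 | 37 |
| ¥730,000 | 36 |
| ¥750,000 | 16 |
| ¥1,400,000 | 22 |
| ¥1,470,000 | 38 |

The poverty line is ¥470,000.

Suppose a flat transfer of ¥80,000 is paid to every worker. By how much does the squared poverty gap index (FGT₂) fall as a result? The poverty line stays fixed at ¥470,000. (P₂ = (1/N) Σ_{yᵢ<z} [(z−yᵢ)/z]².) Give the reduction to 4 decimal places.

Before: below the line — 37×¥280,000; squared poverty gap index (FGT₂) = 0.040581.
After the ¥80,000 transfer: below the line — 37×¥360,000; squared poverty gap index (FGT₂) = 0.013602.
Reduction = 0.040581 − 0.013602 = 0.0270.

0.0270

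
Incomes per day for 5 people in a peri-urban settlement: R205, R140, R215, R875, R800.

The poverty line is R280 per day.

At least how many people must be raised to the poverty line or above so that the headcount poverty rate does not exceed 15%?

3

Currently q = 3 of N = 5 are below the line (H = 0.600).
A headcount ratio of at most 15% allows at most ⌊0.15 × 5⌋ = 0 poor people.
So at least 3 − 0 = 3 must be lifted.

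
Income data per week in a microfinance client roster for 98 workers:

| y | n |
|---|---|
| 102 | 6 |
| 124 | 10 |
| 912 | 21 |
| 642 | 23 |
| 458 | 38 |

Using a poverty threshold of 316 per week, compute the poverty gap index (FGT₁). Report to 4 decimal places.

0.1035

Below z: 6×102, 10×124 (q = 16 of N = 98).
Gap ratios (z−y)/z: (316−102)/316 = 0.6772 (×6); (316−124)/316 = 0.6076 (×10).
Σ = 10.139241. Dividing by the full population N = 98 gives P₁ = 0.1035.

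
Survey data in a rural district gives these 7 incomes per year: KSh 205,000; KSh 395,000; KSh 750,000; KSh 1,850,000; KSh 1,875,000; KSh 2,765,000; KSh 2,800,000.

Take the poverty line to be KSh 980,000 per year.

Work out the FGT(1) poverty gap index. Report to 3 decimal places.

Below the line: KSh 205,000, KSh 395,000, KSh 750,000 (q = 3 of N = 7).
Gap ratios (z−y)/z: (980000−205000)/980000 = 0.7908; (980000−395000)/980000 = 0.5969; (980000−750000)/980000 = 0.2347.
Sum of shortfalls = 1.622449; P₁ averages over all N: 1.622449 / 7 = 0.232.

0.232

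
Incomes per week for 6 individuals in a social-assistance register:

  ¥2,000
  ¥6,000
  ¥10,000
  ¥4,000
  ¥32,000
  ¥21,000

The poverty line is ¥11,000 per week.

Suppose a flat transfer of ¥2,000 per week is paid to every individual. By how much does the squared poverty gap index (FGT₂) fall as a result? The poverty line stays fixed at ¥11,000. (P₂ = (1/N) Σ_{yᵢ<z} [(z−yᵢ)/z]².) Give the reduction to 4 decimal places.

0.1006

Before: below the line — ¥2,000, ¥4,000, ¥6,000, ¥10,000; squared poverty gap index (FGT₂) = 0.214876.
After the ¥2,000 transfer: below the line — ¥4,000, ¥6,000, ¥8,000; squared poverty gap index (FGT₂) = 0.114325.
Reduction = 0.214876 − 0.114325 = 0.1006.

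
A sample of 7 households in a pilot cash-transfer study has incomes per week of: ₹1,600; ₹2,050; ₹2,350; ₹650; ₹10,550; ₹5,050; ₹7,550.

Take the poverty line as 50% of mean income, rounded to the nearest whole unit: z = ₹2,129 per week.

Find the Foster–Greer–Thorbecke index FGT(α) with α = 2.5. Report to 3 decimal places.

Poor units: ₹650, ₹1,600, ₹2,050 (q = 3 of N = 7).
Relative gaps: (2129−650)/2129 = 0.6947; (2129−1600)/2129 = 0.2485; (2129−2050)/2129 = 0.0371.
Raised to α = 2.5: 0.40224; 0.03078; 0.00027.
Sum = 0.433277; FGT(2.5) = 0.433277 / 7 = 0.062.

0.062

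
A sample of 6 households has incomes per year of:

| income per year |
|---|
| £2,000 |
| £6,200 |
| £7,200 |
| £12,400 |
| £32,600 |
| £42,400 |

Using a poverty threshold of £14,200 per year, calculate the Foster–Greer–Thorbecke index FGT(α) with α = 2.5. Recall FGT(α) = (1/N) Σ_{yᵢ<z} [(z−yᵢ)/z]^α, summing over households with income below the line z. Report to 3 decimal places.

Below the line: £2,000, £6,200, £7,200, £12,400 (q = 4 of N = 6).
Shortfall ratios: (14200−2000)/14200 = 0.8592; (14200−6200)/14200 = 0.5634; (14200−7200)/14200 = 0.4930; (14200−12400)/14200 = 0.1268.
Raised to α = 2.5: 0.68419; 0.23823; 0.17062; 0.00572.
Sum = 1.098766; FGT(2.5) = 1.098766 / 6 = 0.183.

0.183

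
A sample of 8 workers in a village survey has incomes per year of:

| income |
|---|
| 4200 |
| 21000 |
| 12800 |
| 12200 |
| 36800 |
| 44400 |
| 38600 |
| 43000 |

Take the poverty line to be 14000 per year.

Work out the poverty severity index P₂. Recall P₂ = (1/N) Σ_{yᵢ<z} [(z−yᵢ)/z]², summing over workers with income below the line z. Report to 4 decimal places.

0.0642

Below the line: 4200, 12200, 12800 (q = 3 of N = 8).
Gap ratios (z−y)/z: (14000−4200)/14000 = 0.7000; (14000−12200)/14000 = 0.1286; (14000−12800)/14000 = 0.0857.
Squared: 0.4900; 0.0165; 0.0073.
Sum = 0.513878; P₂ = 0.513878 / 8 = 0.0642.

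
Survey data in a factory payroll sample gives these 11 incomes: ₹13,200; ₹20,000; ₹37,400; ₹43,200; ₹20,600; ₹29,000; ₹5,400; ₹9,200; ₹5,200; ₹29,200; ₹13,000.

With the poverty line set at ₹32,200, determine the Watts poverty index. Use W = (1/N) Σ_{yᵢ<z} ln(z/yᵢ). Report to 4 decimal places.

Incomes under z: ₹5,200, ₹5,400, ₹9,200, ₹13,000, ₹13,200, ₹20,000, ₹20,600, ₹29,000, ₹29,200 (q = 9 of N = 11).
Log shortfalls: ln(32200/5200) = 1.8233; ln(32200/5400) = 1.7856; ln(32200/9200) = 1.2528; ln(32200/13000) = 0.9070; ln(32200/13200) = 0.8917; ln(32200/20000) = 0.4762; ln(32200/20600) = 0.4467; ln(32200/29000) = 0.1047; ln(32200/29200) = 0.0978.
W = 7.785783 / 11 = 0.7078.

0.7078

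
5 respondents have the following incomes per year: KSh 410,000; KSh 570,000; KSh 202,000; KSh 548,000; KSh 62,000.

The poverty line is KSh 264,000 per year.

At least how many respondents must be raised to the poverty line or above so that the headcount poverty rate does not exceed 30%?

1

2 of the 5 respondents are poor, so H = 2/5 = 0.400.
A headcount ratio of at most 30% allows at most ⌊0.30 × 5⌋ = 1 poor respondents.
So at least 2 − 1 = 1 must be lifted.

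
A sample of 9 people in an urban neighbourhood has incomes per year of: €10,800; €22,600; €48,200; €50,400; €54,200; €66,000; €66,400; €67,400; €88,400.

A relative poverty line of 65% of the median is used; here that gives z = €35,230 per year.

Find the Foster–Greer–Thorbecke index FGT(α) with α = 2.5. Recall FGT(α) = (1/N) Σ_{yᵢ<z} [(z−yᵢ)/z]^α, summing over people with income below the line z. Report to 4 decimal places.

0.0530

Incomes under z: €10,800, €22,600 (q = 2 of N = 9).
Relative gaps: (35230−10800)/35230 = 0.6934; (35230−22600)/35230 = 0.3585.
Raised to α = 2.5: 0.40043; 0.07695.
Sum = 0.477384; FGT(2.5) = 0.477384 / 9 = 0.0530.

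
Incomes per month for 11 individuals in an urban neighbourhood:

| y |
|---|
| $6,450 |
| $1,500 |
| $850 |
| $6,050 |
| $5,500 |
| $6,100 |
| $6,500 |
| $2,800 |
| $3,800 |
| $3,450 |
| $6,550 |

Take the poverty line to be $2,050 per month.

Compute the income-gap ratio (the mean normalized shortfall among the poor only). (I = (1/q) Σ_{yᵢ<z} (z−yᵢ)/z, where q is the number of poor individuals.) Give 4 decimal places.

0.4268

Below z: $850, $1,500 (q = 2 of N = 11).
Relative gaps: 0.5854, 0.2683; sum = 0.853659.
I averages over the q = 2 poor units only: 0.853659 / 2 = 0.4268.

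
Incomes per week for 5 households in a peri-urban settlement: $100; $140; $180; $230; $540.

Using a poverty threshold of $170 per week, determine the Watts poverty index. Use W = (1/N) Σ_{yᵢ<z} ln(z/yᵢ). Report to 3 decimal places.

0.145

Below the line: $100, $140 (q = 2 of N = 5).
ln(z/y) terms: ln(170/100) = 0.5306; ln(170/140) = 0.1942.
W = 0.724784 / 5 = 0.145.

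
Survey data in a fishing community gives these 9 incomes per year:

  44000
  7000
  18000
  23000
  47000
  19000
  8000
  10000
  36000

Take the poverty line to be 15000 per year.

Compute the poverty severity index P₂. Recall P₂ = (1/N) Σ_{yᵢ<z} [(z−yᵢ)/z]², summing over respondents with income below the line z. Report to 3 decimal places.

Incomes under z: 7000, 8000, 10000 (q = 3 of N = 9).
Shortfall ratios: (15000−7000)/15000 = 0.5333; (15000−8000)/15000 = 0.4667; (15000−10000)/15000 = 0.3333.
Squared: 0.2844; 0.2178; 0.1111.
Sum = 0.613333; P₂ = 0.613333 / 9 = 0.068.

0.068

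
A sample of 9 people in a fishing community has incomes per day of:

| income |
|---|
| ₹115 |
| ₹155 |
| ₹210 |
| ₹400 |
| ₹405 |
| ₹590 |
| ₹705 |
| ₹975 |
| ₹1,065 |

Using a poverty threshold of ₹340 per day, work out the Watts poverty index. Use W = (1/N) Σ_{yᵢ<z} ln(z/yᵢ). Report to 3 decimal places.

0.261

Poor units: ₹115, ₹155, ₹210 (q = 3 of N = 9).
Log gaps: ln(340/115) = 1.0840; ln(340/155) = 0.7855; ln(340/210) = 0.4818.
W = 2.351372 / 9 = 0.261.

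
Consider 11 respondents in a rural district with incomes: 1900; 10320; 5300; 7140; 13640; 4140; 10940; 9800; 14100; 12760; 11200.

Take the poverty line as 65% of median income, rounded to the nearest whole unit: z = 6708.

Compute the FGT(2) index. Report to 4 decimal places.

Below z: 1900, 4140, 5300 (q = 3 of N = 11).
Normalized shortfalls: (6708−1900)/6708 = 0.7168; (6708−4140)/6708 = 0.3828; (6708−5300)/6708 = 0.2099.
Squared: 0.5137; 0.1466; 0.0441.
Sum = 0.704353; P₂ = 0.704353 / 11 = 0.0640.

0.0640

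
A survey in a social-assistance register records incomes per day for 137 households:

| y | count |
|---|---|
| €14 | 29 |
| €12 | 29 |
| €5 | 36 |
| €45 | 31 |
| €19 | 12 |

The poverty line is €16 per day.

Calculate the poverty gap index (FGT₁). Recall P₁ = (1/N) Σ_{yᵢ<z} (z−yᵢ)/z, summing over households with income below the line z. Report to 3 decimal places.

Poor units: 36×€5, 29×€12, 29×€14 (q = 94 of N = 137).
Normalized shortfalls: (16−5)/16 = 0.6875 (×36); (16−12)/16 = 0.2500 (×29); (16−14)/16 = 0.1250 (×29).
Σ = 35.625000. Dividing by the full population N = 137 gives P₁ = 0.260.

0.260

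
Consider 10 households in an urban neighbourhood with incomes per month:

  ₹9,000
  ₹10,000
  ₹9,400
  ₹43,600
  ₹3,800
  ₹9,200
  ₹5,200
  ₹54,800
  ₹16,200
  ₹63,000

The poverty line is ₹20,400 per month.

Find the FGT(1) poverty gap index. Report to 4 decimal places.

Below the line: ₹3,800, ₹5,200, ₹9,000, ₹9,200, ₹9,400, ₹10,000, ₹16,200 (q = 7 of N = 10).
Normalized shortfalls: (20400−3800)/20400 = 0.8137; (20400−5200)/20400 = 0.7451; (20400−9000)/20400 = 0.5588; (20400−9200)/20400 = 0.5490; (20400−9400)/20400 = 0.5392; (20400−10000)/20400 = 0.5098; (20400−16200)/20400 = 0.2059.
Σ = 3.921569. Dividing by the full population N = 10 gives P₁ = 0.3922.

0.3922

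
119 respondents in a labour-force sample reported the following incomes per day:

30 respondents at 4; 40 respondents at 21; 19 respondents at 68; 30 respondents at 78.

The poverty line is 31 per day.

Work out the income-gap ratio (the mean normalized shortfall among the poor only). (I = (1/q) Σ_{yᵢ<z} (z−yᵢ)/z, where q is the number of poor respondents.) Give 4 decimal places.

0.5576

Poor units: 30×4, 40×21 (q = 70 of N = 119).
Relative gaps: 0.8710 (×30), 0.3226 (×40); sum = 39.032258.
The income-gap ratio divides by q (the poor only): 39.032258 / 70 = 0.5576.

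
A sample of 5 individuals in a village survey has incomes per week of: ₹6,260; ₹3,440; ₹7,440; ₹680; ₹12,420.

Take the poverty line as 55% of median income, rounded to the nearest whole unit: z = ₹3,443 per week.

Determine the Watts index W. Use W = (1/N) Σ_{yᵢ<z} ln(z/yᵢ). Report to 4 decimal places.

Poor units: ₹680, ₹3,440 (q = 2 of N = 5).
ln(z/y) terms: ln(3443/680) = 1.6220; ln(3443/3440) = 0.0009.
W = 1.622877 / 5 = 0.3246.

0.3246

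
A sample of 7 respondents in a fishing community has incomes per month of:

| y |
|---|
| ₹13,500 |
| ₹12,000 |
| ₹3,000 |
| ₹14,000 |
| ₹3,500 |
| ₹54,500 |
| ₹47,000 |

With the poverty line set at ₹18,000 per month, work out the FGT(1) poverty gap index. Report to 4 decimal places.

0.3492

Below z: ₹3,000, ₹3,500, ₹12,000, ₹13,500, ₹14,000 (q = 5 of N = 7).
Shortfall ratios: (18000−3000)/18000 = 0.8333; (18000−3500)/18000 = 0.8056; (18000−12000)/18000 = 0.3333; (18000−13500)/18000 = 0.2500; (18000−14000)/18000 = 0.2222.
Σ = 2.444444. Dividing by the full population N = 7 gives P₁ = 0.3492.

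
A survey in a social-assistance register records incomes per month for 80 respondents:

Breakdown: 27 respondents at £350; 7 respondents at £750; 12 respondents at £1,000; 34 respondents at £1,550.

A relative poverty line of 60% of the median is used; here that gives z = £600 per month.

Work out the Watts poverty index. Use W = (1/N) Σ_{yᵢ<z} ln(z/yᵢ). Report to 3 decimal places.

0.182

Below the line: 27×£350 (q = 27 of N = 80).
ln(z/y) terms: ln(600/350) = 0.5390 (×27).
W = 14.552906 / 80 = 0.182.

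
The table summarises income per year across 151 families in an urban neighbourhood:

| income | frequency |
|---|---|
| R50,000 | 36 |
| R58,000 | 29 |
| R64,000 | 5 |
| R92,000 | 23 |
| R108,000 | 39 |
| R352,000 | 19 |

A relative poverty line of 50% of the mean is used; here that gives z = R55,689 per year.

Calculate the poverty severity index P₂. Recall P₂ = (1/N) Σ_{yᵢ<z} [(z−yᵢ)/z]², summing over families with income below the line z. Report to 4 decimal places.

Below the line: 36×R50,000 (q = 36 of N = 151).
Normalized shortfalls: (55689−50000)/55689 = 0.1022 (×36).
Squared: 0.0104 (×36).
Sum = 0.375695; P₂ = 0.375695 / 151 = 0.0025.

0.0025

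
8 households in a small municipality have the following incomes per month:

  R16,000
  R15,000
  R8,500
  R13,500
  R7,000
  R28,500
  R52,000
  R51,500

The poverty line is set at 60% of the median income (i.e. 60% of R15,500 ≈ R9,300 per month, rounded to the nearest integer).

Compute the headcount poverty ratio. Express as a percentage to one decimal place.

25.0%

2 of the 8 households have income below R9,300.
H = 2/8 = 25.0%.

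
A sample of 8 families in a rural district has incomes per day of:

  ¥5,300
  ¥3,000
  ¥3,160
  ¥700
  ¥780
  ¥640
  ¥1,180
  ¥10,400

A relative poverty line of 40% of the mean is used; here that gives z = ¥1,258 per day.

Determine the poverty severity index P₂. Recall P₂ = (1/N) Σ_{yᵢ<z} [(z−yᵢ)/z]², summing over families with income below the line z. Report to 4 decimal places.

0.0733

Poor units: ¥640, ¥700, ¥780, ¥1,180 (q = 4 of N = 8).
Shortfall ratios: (1258−640)/1258 = 0.4913; (1258−700)/1258 = 0.4436; (1258−780)/1258 = 0.3800; (1258−1180)/1258 = 0.0620.
Squared: 0.2413; 0.1967; 0.1444; 0.0038.
Sum = 0.586299; P₂ = 0.586299 / 8 = 0.0733.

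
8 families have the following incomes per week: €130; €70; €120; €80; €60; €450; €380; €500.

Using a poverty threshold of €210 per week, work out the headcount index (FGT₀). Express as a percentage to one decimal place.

62.5%

5 of the 8 families have income below €210.
H = 5/8 = 62.5%.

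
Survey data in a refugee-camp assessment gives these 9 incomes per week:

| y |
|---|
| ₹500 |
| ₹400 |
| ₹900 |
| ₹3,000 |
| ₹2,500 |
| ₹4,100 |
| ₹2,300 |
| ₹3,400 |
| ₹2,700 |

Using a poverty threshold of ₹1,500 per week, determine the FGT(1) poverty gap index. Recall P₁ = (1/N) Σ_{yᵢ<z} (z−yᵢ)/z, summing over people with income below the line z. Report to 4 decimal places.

Below z: ₹400, ₹500, ₹900 (q = 3 of N = 9).
Relative gaps: (1500−400)/1500 = 0.7333; (1500−500)/1500 = 0.6667; (1500−900)/1500 = 0.4000.
Σ = 1.800000. Dividing by the full population N = 9 gives P₁ = 0.2000.

0.2000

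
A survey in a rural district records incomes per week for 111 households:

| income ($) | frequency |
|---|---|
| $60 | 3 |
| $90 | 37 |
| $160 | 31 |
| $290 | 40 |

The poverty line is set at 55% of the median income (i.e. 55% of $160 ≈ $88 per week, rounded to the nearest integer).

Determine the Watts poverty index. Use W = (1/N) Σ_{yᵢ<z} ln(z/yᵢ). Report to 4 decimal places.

0.0104

Below z: 3×$60 (q = 3 of N = 111).
Log gaps: ln(88/60) = 0.3830 (×3).
W = 1.148977 / 111 = 0.0104.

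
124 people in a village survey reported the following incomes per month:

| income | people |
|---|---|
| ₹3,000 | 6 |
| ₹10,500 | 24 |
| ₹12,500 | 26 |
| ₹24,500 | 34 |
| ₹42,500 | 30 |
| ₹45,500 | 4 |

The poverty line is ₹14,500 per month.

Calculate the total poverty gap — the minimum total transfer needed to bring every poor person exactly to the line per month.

Below z: 6×₹3,000, 24×₹10,500, 26×₹12,500 (q = 56 of N = 124).
Individual gaps: 6×(14500−3000) = 69000; 24×(14500−10500) = 96000; 26×(14500−12500) = 52000.
Aggregate gap = ₹217,000.

₹217,000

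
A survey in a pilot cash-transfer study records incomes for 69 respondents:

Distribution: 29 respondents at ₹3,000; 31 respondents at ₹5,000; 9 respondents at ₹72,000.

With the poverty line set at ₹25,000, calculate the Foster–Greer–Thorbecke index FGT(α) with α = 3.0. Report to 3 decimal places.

Below the line: 29×₹3,000, 31×₹5,000 (q = 60 of N = 69).
Normalized shortfalls: (25000−3000)/25000 = 0.8800 (×29); (25000−5000)/25000 = 0.8000 (×31).
Raised to α = 3.0: 0.68147 (×29); 0.51200 (×31).
Sum = 35.634688; FGT(3.0) = 35.634688 / 69 = 0.516.

0.516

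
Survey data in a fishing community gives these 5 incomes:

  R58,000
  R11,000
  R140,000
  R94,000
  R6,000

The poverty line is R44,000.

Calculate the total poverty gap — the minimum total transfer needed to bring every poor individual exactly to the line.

Below z: R6,000, R11,000 (q = 2 of N = 5).
Individual gaps: 44000−6000 = 38000; 44000−11000 = 33000.
Aggregate gap = R71,000.

R71,000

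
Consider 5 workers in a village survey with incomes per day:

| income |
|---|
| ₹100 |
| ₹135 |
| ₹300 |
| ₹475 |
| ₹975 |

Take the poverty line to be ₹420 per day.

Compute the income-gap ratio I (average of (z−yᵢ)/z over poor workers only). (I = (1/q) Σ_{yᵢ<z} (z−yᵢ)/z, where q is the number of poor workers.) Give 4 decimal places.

Incomes under z: ₹100, ₹135, ₹300 (q = 3 of N = 5).
Relative gaps: 0.7619, 0.6786, 0.2857; sum = 1.726190.
The income-gap ratio divides by q (the poor only): 1.726190 / 3 = 0.5754.

0.5754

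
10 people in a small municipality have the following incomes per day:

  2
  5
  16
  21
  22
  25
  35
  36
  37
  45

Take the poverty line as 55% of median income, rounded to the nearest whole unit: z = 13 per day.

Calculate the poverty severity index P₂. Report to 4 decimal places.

0.1095

Incomes under z: 2, 5 (q = 2 of N = 10).
Normalized shortfalls: (13−2)/13 = 0.8462; (13−5)/13 = 0.6154.
Squared: 0.7160; 0.3787.
Sum = 1.094675; P₂ = 1.094675 / 10 = 0.1095.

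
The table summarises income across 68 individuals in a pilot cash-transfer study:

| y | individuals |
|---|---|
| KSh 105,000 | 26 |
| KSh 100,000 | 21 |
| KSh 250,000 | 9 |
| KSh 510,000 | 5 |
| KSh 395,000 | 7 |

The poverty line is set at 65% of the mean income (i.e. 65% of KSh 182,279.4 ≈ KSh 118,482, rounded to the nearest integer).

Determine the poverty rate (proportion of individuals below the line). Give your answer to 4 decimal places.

47 of the 68 individuals have income below KSh 118,482.
H = 47/68 = 0.6912.

0.6912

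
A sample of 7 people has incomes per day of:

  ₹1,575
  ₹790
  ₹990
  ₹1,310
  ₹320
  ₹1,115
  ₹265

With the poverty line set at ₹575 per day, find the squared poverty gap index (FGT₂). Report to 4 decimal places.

Incomes under z: ₹265, ₹320 (q = 2 of N = 7).
Normalized shortfalls: (575−265)/575 = 0.5391; (575−320)/575 = 0.4435.
Squared: 0.2907; 0.1967.
Sum = 0.487335; P₂ = 0.487335 / 7 = 0.0696.

0.0696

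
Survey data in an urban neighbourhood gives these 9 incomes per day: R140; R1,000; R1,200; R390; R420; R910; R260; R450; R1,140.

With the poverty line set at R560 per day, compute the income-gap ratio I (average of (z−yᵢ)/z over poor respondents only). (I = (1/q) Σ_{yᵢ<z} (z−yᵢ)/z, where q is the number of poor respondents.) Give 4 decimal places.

Poor units: R140, R260, R390, R420, R450 (q = 5 of N = 9).
Relative gaps: 0.7500, 0.5357, 0.3036, 0.2500, 0.1964; sum = 2.035714.
I averages over the q = 5 poor units only: 2.035714 / 5 = 0.4071.

0.4071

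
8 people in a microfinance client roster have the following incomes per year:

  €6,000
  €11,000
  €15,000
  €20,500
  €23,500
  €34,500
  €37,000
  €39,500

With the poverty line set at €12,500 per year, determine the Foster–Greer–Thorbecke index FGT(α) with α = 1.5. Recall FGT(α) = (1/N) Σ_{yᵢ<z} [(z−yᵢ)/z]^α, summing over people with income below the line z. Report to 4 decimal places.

Incomes under z: €6,000, €11,000 (q = 2 of N = 8).
Shortfall ratios: (12500−6000)/12500 = 0.5200; (12500−11000)/12500 = 0.1200.
Raised to α = 1.5: 0.37498; 0.04157.
Sum = 0.416547; FGT(1.5) = 0.416547 / 8 = 0.0521.

0.0521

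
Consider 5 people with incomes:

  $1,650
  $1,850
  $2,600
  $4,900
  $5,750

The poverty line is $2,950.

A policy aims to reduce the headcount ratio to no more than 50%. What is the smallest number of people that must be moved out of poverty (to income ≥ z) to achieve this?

3 of the 5 people are poor, so H = 3/5 = 0.600.
A headcount ratio of at most 50% allows at most ⌊0.50 × 5⌋ = 2 poor people.
So at least 3 − 2 = 1 must be lifted.

1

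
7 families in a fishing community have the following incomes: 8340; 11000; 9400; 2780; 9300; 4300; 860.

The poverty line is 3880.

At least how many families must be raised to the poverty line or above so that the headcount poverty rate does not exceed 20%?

1

Currently q = 2 of N = 7 are below the line (H = 0.286).
A headcount ratio of at most 20% allows at most ⌊0.20 × 7⌋ = 1 poor families.
So at least 2 − 1 = 1 must be lifted.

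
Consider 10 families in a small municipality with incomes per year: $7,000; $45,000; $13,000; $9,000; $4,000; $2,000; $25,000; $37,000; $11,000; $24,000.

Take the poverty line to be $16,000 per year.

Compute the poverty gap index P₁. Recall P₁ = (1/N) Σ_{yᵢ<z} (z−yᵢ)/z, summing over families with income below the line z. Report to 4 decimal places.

0.3125

Below the line: $2,000, $4,000, $7,000, $9,000, $11,000, $13,000 (q = 6 of N = 10).
Shortfall ratios: (16000−2000)/16000 = 0.8750; (16000−4000)/16000 = 0.7500; (16000−7000)/16000 = 0.5625; (16000−9000)/16000 = 0.4375; (16000−11000)/16000 = 0.3125; (16000−13000)/16000 = 0.1875.
Σ = 3.125000. Dividing by the full population N = 10 gives P₁ = 0.3125.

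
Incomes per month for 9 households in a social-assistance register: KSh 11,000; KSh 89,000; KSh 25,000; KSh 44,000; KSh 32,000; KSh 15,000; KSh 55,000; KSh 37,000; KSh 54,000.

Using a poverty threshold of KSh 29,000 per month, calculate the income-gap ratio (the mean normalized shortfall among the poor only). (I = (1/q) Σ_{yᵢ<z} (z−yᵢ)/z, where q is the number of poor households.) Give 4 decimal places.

Below z: KSh 11,000, KSh 15,000, KSh 25,000 (q = 3 of N = 9).
Shortfall ratios (z−y)/z: 0.6207, 0.4828, 0.1379; sum = 1.241379.
The income-gap ratio divides by q (the poor only): 1.241379 / 3 = 0.4138.

0.4138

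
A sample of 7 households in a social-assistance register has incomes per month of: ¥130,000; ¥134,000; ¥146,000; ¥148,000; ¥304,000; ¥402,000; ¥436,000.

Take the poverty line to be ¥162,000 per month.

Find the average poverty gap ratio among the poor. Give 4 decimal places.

Incomes under z: ¥130,000, ¥134,000, ¥146,000, ¥148,000 (q = 4 of N = 7).
Shortfall ratios (z−y)/z: 0.1975, 0.1728, 0.0988, 0.0864; sum = 0.555556.
The income-gap ratio divides by q (the poor only): 0.555556 / 4 = 0.1389.

0.1389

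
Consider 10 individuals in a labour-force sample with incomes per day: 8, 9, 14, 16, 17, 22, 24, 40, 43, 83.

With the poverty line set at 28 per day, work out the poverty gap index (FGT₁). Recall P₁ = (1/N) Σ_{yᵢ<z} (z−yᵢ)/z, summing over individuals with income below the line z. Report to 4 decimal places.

0.3071

Poor units: 8, 9, 14, 16, 17, 22, 24 (q = 7 of N = 10).
Relative gaps: (28−8)/28 = 0.7143; (28−9)/28 = 0.6786; (28−14)/28 = 0.5000; (28−16)/28 = 0.4286; (28−17)/28 = 0.3929; (28−22)/28 = 0.2143; (28−24)/28 = 0.1429.
Σ = 3.071429. Dividing by the full population N = 10 gives P₁ = 0.3071.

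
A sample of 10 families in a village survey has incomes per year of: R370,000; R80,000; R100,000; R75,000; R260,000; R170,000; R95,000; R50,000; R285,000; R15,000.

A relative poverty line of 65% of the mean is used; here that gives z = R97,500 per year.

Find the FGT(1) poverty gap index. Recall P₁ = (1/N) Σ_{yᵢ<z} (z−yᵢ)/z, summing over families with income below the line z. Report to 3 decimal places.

Below the line: R15,000, R50,000, R75,000, R80,000, R95,000 (q = 5 of N = 10).
Normalized shortfalls: (97500−15000)/97500 = 0.8462; (97500−50000)/97500 = 0.4872; (97500−75000)/97500 = 0.2308; (97500−80000)/97500 = 0.1795; (97500−95000)/97500 = 0.0256.
Σ = 1.769231. Dividing by the full population N = 10 gives P₁ = 0.177.

0.177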